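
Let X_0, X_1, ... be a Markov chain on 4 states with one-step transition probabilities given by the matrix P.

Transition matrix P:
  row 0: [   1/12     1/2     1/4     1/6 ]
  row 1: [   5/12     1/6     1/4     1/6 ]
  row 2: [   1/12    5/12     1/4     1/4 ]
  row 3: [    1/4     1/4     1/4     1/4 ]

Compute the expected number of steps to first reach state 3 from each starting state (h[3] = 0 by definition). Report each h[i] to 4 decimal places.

First-step conditioning: h[3] = 0; for i ≠ 3, h[i] = 1 + Σ_k P[i][k]·h[k].
  h[0] = 1 + 1/12·h[0] + 1/2·h[1] + 1/4·h[2]
  h[1] = 1 + 5/12·h[0] + 1/6·h[1] + 1/4·h[2]
  h[2] = 1 + 1/12·h[0] + 5/12·h[1] + 1/4·h[2]
Solving the 3×3 linear system over states ≠ 3 gives exactly h = [16/3, 16/3, 44/9, 0] (h[3] = 0 is the target).

h = [5.3333, 5.3333, 4.8889, 0.0000]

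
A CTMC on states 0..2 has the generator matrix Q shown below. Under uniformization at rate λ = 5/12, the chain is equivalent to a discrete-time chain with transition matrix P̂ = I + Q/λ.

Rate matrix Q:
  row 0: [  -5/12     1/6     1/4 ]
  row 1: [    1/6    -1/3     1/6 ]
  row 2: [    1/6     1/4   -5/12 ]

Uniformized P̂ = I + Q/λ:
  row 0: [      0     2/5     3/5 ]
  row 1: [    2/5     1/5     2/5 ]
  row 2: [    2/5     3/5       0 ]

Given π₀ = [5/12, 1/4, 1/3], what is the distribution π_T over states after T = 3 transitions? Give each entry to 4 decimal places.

t=0: π = [0.4167, 0.2500, 0.3333]
t=1: π = [0.2333, 0.4167, 0.3500]
t=2: π = [0.3067, 0.3867, 0.3067]
t=3: π = [0.2773, 0.3840, 0.3387]

π = [0.2773, 0.3840, 0.3387]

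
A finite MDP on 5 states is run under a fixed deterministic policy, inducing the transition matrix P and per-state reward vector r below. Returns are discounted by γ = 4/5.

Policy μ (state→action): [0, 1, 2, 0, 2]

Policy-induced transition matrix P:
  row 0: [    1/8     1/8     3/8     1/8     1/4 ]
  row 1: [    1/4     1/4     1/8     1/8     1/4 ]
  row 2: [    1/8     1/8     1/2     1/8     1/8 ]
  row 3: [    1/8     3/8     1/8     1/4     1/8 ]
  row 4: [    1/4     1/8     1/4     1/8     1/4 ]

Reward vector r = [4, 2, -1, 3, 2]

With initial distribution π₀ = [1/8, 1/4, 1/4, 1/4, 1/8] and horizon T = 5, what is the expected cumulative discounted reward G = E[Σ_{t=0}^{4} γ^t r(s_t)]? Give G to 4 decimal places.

t=0: π = [0.1250, 0.2500, 0.2500, 0.2500, 0.1250], E[r] = 1.7500, γ^t·E[r] = 1.750000, running G = 1.750000
t=1: π = [0.1719, 0.2188, 0.2656, 0.1563, 0.1875], E[r] = 1.7031, γ^t·E[r] = 1.362500, running G = 3.112500
t=2: π = [0.1758, 0.1914, 0.2910, 0.1445, 0.1973], E[r] = 1.6230, γ^t·E[r] = 1.038750, running G = 4.151250
t=3: π = [0.1736, 0.1851, 0.3027, 0.1431, 0.1956], E[r] = 1.5820, γ^t·E[r] = 0.810000, running G = 4.961250
t=4: π = [0.1726, 0.1839, 0.3064, 0.1429, 0.1943], E[r] = 1.5689, γ^t·E[r] = 0.642638, running G = 5.603888

G = 5.6039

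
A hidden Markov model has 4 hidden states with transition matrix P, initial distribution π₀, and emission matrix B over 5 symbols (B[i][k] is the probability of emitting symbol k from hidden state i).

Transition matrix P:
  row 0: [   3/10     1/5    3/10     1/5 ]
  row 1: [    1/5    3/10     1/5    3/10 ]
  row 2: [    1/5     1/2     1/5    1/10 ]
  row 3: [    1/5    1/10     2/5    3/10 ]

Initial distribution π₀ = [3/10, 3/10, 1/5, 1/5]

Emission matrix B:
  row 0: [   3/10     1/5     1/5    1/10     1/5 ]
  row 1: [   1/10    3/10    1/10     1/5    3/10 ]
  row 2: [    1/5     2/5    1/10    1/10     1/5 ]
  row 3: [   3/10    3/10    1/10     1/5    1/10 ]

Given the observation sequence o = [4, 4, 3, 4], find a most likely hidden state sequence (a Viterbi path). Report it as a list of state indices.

path = [1, 1, 1, 1]

t=0: δ = [6.000e-02, 9.000e-02, 4.000e-02, 2.000e-02]  (obs o_0=4)
t=1: δ = [3.600e-03, 8.100e-03, 3.600e-03, 2.700e-03]  ψ = [0, 1, 0, 1]  (obs o_1=4)
t=2: δ = [1.620e-04, 4.860e-04, 1.620e-04, 4.860e-04]  ψ = [1, 1, 1, 1]  (obs o_2=3)
t=3: δ = [1.944e-05, 4.374e-05, 3.888e-05, 1.458e-05]  ψ = [1, 1, 3, 1]  (obs o_3=4)
backtrack: best end state = 1; path = [1, 1, 1, 1]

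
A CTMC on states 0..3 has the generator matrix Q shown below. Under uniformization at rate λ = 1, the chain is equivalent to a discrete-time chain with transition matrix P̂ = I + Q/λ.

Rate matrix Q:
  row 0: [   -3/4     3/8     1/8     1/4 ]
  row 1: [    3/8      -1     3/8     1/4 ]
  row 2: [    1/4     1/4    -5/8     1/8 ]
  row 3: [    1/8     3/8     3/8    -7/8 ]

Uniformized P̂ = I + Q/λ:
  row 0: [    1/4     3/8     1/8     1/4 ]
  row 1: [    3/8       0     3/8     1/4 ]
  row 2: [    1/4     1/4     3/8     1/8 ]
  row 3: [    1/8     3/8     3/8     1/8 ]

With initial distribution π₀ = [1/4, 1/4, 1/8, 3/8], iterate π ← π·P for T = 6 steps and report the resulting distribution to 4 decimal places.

t=0: π = [0.2500, 0.2500, 0.1250, 0.3750]
t=1: π = [0.2344, 0.2656, 0.3125, 0.1875]
t=2: π = [0.2598, 0.2363, 0.3164, 0.1875]
t=3: π = [0.2561, 0.2468, 0.3101, 0.1870]
t=4: π = [0.2575, 0.2437, 0.3110, 0.1879]
t=5: π = [0.2570, 0.2447, 0.3106, 0.1876]
t=6: π = [0.2571, 0.2444, 0.3108, 0.1877]

π = [0.2571, 0.2444, 0.3108, 0.1877]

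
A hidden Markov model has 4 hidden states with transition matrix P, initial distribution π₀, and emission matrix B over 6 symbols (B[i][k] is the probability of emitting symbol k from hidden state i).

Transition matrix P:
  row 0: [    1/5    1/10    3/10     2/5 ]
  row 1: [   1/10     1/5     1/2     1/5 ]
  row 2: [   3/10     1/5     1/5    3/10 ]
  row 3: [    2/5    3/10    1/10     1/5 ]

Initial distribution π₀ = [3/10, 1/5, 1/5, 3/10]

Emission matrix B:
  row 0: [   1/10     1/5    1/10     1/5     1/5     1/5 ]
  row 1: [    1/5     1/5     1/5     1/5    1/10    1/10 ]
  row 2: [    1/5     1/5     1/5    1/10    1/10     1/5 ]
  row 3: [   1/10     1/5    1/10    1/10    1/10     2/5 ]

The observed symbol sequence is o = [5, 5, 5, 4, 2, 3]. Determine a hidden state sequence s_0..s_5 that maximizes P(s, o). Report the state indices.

path = [3, 0, 3, 0, 2, 0]

t=0: δ = [6.000e-02, 2.000e-02, 4.000e-02, 1.200e-01]  (obs o_0=5)
t=1: δ = [9.600e-03, 3.600e-03, 3.600e-03, 9.600e-03]  ψ = [3, 3, 0, 0]  (obs o_1=5)
t=2: δ = [7.680e-04, 2.880e-04, 5.760e-04, 1.536e-03]  ψ = [3, 3, 0, 0]  (obs o_2=5)
t=3: δ = [1.229e-04, 4.608e-05, 2.304e-05, 3.072e-05]  ψ = [3, 3, 0, 0]  (obs o_3=4)
t=4: δ = [2.458e-06, 2.458e-06, 7.373e-06, 4.915e-06]  ψ = [0, 0, 0, 0]  (obs o_4=2)
t=5: δ = [4.424e-07, 2.949e-07, 1.475e-07, 2.212e-07]  ψ = [2, 2, 2, 2]  (obs o_5=3)
backtrack: best end state = 0; path = [3, 0, 3, 0, 2, 0]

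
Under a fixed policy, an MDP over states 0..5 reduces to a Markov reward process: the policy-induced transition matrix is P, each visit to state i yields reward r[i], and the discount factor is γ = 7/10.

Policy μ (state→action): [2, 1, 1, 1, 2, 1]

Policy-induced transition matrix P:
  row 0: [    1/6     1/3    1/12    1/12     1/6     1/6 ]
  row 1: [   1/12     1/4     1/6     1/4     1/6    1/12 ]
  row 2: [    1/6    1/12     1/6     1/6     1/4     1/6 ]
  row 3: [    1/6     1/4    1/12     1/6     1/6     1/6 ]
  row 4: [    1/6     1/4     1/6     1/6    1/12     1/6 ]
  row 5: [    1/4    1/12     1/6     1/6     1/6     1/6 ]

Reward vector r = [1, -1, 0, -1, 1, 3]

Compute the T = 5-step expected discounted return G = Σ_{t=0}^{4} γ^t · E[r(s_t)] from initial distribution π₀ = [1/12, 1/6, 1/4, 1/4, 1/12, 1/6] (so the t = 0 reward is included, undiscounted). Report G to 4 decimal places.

t=0: π = [0.0833, 0.1667, 0.2500, 0.2500, 0.0833, 0.1667], E[r] = 0.2500, γ^t·E[r] = 0.250000, running G = 0.250000
t=1: π = [0.1667, 0.1875, 0.1389, 0.1736, 0.1806, 0.1528], E[r] = 0.4444, γ^t·E[r] = 0.311111, running G = 0.561111
t=2: π = [0.1638, 0.2153, 0.1383, 0.1684, 0.1632, 0.1510], E[r] = 0.3964, γ^t·E[r] = 0.194242, running G = 0.755353
t=3: π = [0.1613, 0.2154, 0.1390, 0.1710, 0.1646, 0.1487], E[r] = 0.3857, γ^t·E[r] = 0.132297, running G = 0.887650
t=4: π = [0.1611, 0.2155, 0.1390, 0.1712, 0.1645, 0.1487], E[r] = 0.3851, γ^t·E[r] = 0.092467, running G = 0.980117

G = 0.9801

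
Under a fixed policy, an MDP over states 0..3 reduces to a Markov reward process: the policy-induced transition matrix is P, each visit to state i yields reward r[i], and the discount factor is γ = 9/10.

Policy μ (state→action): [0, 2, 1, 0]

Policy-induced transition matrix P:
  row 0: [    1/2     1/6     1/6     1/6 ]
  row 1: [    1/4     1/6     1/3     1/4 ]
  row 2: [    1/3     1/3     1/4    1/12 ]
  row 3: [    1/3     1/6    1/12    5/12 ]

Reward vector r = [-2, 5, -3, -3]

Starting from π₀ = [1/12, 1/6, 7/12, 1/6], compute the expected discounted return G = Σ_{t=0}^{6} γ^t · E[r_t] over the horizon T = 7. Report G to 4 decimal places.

t=0: π = [0.0833, 0.1667, 0.5833, 0.1667], E[r] = -1.5833, γ^t·E[r] = -1.583333, running G = -1.583333
t=1: π = [0.3333, 0.2639, 0.2292, 0.1736], E[r] = -0.5556, γ^t·E[r] = -0.500000, running G = -2.083333
t=2: π = [0.3669, 0.2049, 0.2153, 0.2130], E[r] = -0.9942, γ^t·E[r] = -0.805313, running G = -2.888646
t=3: π = [0.3774, 0.2025, 0.2010, 0.2190], E[r] = -1.0022, γ^t·E[r] = -0.730617, running G = -3.619263
t=4: π = [0.3794, 0.2002, 0.1989, 0.2216], E[r] = -1.0193, γ^t·E[r] = -0.668767, running G = -4.288030
t=5: π = [0.3799, 0.1998, 0.1981, 0.2222], E[r] = -1.0216, γ^t·E[r] = -0.603221, running G = -4.891250
t=6: π = [0.3800, 0.1997, 0.1980, 0.2223], E[r] = -1.0225, γ^t·E[r] = -0.543389, running G = -5.434640

G = -5.4346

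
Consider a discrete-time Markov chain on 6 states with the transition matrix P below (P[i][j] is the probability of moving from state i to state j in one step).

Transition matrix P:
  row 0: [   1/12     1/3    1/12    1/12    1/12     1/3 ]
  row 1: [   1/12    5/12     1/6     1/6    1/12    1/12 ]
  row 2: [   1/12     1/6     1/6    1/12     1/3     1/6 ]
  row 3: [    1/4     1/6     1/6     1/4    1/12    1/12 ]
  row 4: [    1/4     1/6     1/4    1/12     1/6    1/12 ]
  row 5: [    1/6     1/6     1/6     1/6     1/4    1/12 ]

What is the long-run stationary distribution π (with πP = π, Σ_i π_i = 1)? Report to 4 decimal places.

π = [0.1444, 0.2543, 0.1680, 0.1388, 0.1610, 0.1334]

Balance equations π_j = Σ_i π_i·P[i][j]:
  π_0 = 1/12·π_0 + 1/12·π_1 + 1/12·π_2 + 1/4·π_3 + 1/4·π_4 + 1/6·π_5
  π_1 = 1/3·π_0 + 5/12·π_1 + 1/6·π_2 + 1/6·π_3 + 1/6·π_4 + 1/6·π_5
  π_2 = 1/12·π_0 + 1/6·π_1 + 1/6·π_2 + 1/6·π_3 + 1/4·π_4 + 1/6·π_5
  π_3 = 1/12·π_0 + 1/6·π_1 + 1/12·π_2 + 1/4·π_3 + 1/12·π_4 + 1/6·π_5
  π_4 = 1/12·π_0 + 1/12·π_1 + 1/3·π_2 + 1/12·π_3 + 1/6·π_4 + 1/4·π_5
  normalize: π_0 + π_1 + π_2 + π_3 + π_4 + π_5 = 1
Solving the linear system gives exactly π = [14593/101048, 12849/50524, 16981/101048, 14023/101048, 957/5944, 3371/25262].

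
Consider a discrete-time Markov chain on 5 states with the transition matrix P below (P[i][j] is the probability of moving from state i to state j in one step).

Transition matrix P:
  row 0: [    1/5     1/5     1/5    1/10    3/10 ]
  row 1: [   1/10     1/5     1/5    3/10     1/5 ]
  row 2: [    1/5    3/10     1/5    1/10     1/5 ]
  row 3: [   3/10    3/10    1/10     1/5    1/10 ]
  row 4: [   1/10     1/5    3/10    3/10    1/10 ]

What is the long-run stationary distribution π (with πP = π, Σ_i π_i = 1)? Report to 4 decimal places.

Balance equations π_j = Σ_i π_i·P[i][j]:
  π_0 = 1/5·π_0 + 1/10·π_1 + 1/5·π_2 + 3/10·π_3 + 1/10·π_4
  π_1 = 1/5·π_0 + 1/5·π_1 + 3/10·π_2 + 3/10·π_3 + 1/5·π_4
  π_2 = 1/5·π_0 + 1/5·π_1 + 1/5·π_2 + 1/10·π_3 + 3/10·π_4
  π_3 = 1/10·π_0 + 3/10·π_1 + 1/10·π_2 + 1/5·π_3 + 3/10·π_4
  normalize: π_0 + π_1 + π_2 + π_3 + π_4 = 1
Solving the linear system gives exactly π = [1978/11083, 2662/11083, 2189/11083, 2265/11083, 1989/11083].

π = [0.1785, 0.2402, 0.1975, 0.2044, 0.1795]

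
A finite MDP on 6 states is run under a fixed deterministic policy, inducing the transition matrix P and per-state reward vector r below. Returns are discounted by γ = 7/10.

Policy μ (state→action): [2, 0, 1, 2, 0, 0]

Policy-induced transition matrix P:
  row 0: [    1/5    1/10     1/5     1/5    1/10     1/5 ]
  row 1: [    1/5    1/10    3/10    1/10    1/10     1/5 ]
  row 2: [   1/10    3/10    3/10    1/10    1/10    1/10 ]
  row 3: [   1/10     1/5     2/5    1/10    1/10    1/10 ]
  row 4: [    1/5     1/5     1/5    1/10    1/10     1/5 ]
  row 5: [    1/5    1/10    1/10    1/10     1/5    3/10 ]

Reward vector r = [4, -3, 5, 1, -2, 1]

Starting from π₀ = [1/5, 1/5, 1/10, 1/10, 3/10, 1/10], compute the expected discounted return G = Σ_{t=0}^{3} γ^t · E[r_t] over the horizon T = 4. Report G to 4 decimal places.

t=0: π = [0.2000, 0.2000, 0.1000, 0.1000, 0.3000, 0.1000], E[r] = 0.3000, γ^t·E[r] = 0.300000, running G = 0.300000
t=1: π = [0.1800, 0.1600, 0.2400, 0.1200, 0.1100, 0.1900], E[r] = 1.5300, γ^t·E[r] = 1.071000, running G = 1.371000
t=2: π = [0.1640, 0.1710, 0.2450, 0.1180, 0.1190, 0.1830], E[r] = 1.4310, γ^t·E[r] = 0.701190, running G = 2.072190
t=3: π = [0.1637, 0.1727, 0.2469, 0.1164, 0.1183, 0.1820], E[r] = 1.4330, γ^t·E[r] = 0.491519, running G = 2.563709

G = 2.5637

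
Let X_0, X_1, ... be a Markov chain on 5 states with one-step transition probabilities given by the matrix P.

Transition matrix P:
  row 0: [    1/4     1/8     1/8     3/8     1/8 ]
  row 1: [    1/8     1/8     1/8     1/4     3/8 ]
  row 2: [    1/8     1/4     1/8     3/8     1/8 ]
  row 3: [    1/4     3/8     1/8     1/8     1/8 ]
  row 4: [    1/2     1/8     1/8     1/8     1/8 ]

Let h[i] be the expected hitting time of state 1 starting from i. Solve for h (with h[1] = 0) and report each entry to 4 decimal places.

h = [4.7761, 0.0000, 4.1791, 3.8209, 5.0149]

First-step conditioning: h[1] = 0; for i ≠ 1, h[i] = 1 + Σ_k P[i][k]·h[k].
  h[0] = 1 + 1/4·h[0] + 1/8·h[2] + 3/8·h[3] + 1/8·h[4]
  h[2] = 1 + 1/8·h[0] + 1/8·h[2] + 3/8·h[3] + 1/8·h[4]
  h[3] = 1 + 1/4·h[0] + 1/8·h[2] + 1/8·h[3] + 1/8·h[4]
  h[4] = 1 + 1/2·h[0] + 1/8·h[2] + 1/8·h[3] + 1/8·h[4]
Solving the 4×4 linear system over states ≠ 1 gives exactly h = [320/67, 0, 280/67, 256/67, 336/67] (h[1] = 0 is the target).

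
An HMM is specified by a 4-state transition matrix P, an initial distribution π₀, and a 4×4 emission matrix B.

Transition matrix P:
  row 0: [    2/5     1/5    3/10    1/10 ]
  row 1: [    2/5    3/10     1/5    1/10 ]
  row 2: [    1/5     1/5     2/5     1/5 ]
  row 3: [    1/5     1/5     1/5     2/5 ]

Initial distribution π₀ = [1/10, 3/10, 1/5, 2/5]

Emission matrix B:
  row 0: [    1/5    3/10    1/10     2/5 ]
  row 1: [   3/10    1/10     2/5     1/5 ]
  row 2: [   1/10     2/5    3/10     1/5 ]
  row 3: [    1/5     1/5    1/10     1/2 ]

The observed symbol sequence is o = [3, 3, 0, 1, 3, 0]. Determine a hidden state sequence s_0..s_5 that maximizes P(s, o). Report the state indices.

t=0: δ = [4.000e-02, 6.000e-02, 4.000e-02, 2.000e-01]  (obs o_0=3)
t=1: δ = [1.600e-02, 8.000e-03, 8.000e-03, 4.000e-02]  ψ = [3, 3, 3, 3]  (obs o_1=3)
t=2: δ = [1.600e-03, 2.400e-03, 8.000e-04, 3.200e-03]  ψ = [3, 3, 3, 3]  (obs o_2=0)
t=3: δ = [2.880e-04, 7.200e-05, 2.560e-04, 2.560e-04]  ψ = [1, 1, 3, 3]  (obs o_3=1)
t=4: δ = [4.608e-05, 1.152e-05, 2.048e-05, 5.120e-05]  ψ = [0, 0, 2, 3]  (obs o_4=3)
t=5: δ = [3.686e-06, 3.072e-06, 1.382e-06, 4.096e-06]  ψ = [0, 3, 0, 3]  (obs o_5=0)
backtrack: best end state = 3; path = [3, 3, 3, 3, 3, 3]

path = [3, 3, 3, 3, 3, 3]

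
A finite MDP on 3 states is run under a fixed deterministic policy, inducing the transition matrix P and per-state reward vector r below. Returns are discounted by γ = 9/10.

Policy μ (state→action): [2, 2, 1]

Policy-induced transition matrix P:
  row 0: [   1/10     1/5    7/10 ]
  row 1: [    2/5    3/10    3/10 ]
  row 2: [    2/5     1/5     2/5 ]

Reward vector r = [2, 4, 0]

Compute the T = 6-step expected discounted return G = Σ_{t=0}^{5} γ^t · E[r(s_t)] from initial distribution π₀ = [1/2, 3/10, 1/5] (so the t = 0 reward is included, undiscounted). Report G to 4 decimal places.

t=0: π = [0.5000, 0.3000, 0.2000], E[r] = 2.2000, γ^t·E[r] = 2.200000, running G = 2.200000
t=1: π = [0.2500, 0.2300, 0.5200], E[r] = 1.4200, γ^t·E[r] = 1.278000, running G = 3.478000
t=2: π = [0.3250, 0.2230, 0.4520], E[r] = 1.5420, γ^t·E[r] = 1.249020, running G = 4.727020
t=3: π = [0.3025, 0.2223, 0.4752], E[r] = 1.4942, γ^t·E[r] = 1.089272, running G = 5.816292
t=4: π = [0.3093, 0.2222, 0.4685], E[r] = 1.5074, γ^t·E[r] = 0.989018, running G = 6.805310
t=5: π = [0.3072, 0.2222, 0.4706], E[r] = 1.5033, γ^t·E[r] = 0.887708, running G = 7.693018

G = 7.6930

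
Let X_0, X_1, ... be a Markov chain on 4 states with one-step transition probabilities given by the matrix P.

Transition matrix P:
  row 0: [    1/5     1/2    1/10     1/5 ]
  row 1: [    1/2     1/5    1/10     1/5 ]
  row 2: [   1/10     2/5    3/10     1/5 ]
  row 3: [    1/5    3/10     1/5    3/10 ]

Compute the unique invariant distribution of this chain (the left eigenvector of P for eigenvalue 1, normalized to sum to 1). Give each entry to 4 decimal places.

π = [0.2863, 0.3387, 0.1528, 0.2222]

Balance equations π_j = Σ_i π_i·P[i][j]:
  π_0 = 1/5·π_0 + 1/2·π_1 + 1/10·π_2 + 1/5·π_3
  π_1 = 1/2·π_0 + 1/5·π_1 + 2/5·π_2 + 3/10·π_3
  π_2 = 1/10·π_0 + 1/10·π_1 + 3/10·π_2 + 1/5·π_3
  normalize: π_0 + π_1 + π_2 + π_3 = 1
Solving the linear system gives exactly π = [67/234, 317/936, 11/72, 2/9].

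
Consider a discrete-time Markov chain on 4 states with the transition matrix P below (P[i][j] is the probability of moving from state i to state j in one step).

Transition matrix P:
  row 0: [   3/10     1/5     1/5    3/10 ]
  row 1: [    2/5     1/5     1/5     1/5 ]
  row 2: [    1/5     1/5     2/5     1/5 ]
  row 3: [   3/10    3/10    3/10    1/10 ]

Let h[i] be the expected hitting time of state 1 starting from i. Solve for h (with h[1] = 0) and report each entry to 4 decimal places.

First-step conditioning: h[1] = 0; for i ≠ 1, h[i] = 1 + Σ_k P[i][k]·h[k].
  h[0] = 1 + 3/10·h[0] + 1/5·h[2] + 3/10·h[3]
  h[2] = 1 + 1/5·h[0] + 2/5·h[2] + 1/5·h[3]
  h[3] = 1 + 3/10·h[0] + 3/10·h[2] + 1/10·h[3]
Solving the 3×3 linear system over states ≠ 1 gives exactly h = [485/108, 0, 245/54, 445/108] (h[1] = 0 is the target).

h = [4.4907, 0.0000, 4.5370, 4.1204]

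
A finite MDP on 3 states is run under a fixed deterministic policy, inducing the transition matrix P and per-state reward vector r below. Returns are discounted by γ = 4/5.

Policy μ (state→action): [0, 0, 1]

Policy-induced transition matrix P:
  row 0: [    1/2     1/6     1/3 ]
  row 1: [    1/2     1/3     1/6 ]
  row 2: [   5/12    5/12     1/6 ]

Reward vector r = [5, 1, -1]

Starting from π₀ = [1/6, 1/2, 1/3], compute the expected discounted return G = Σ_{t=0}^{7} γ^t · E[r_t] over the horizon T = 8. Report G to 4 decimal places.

G = 8.7370

t=0: π = [0.1667, 0.5000, 0.3333], E[r] = 1.0000, γ^t·E[r] = 1.000000, running G = 1.000000
t=1: π = [0.4722, 0.3333, 0.1944], E[r] = 2.5000, γ^t·E[r] = 2.000000, running G = 3.000000
t=2: π = [0.4838, 0.2708, 0.2454], E[r] = 2.4444, γ^t·E[r] = 1.564444, running G = 4.564444
t=3: π = [0.4796, 0.2731, 0.2473], E[r] = 2.4236, γ^t·E[r] = 1.240889, running G = 5.805333
t=4: π = [0.4794, 0.2740, 0.2466], E[r] = 2.4244, γ^t·E[r] = 0.993027, running G = 6.798360
t=5: π = [0.4795, 0.2740, 0.2466], E[r] = 2.4247, γ^t·E[r] = 0.794517, running G = 7.592877
t=6: π = [0.4795, 0.2740, 0.2466], E[r] = 2.4247, γ^t·E[r] = 0.635610, running G = 8.228487
t=7: π = [0.4795, 0.2740, 0.2466], E[r] = 2.4247, γ^t·E[r] = 0.508487, running G = 8.736975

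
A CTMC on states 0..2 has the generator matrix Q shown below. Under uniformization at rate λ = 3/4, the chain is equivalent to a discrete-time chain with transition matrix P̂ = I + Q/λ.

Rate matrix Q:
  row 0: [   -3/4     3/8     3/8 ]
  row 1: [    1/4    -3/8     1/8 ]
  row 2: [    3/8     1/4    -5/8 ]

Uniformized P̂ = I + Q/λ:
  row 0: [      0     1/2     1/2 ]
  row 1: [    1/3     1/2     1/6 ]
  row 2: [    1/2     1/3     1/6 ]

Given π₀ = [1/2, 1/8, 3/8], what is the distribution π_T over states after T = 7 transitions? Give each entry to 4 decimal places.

t=0: π = [0.5000, 0.1250, 0.3750]
t=1: π = [0.2292, 0.4375, 0.3333]
t=2: π = [0.3125, 0.4444, 0.2431]
t=3: π = [0.2697, 0.4595, 0.2708]
t=4: π = [0.2886, 0.4549, 0.2566]
t=5: π = [0.2799, 0.4572, 0.2629]
t=6: π = [0.2838, 0.4562, 0.2600]
t=7: π = [0.2820, 0.4567, 0.2613]

π = [0.2820, 0.4567, 0.2613]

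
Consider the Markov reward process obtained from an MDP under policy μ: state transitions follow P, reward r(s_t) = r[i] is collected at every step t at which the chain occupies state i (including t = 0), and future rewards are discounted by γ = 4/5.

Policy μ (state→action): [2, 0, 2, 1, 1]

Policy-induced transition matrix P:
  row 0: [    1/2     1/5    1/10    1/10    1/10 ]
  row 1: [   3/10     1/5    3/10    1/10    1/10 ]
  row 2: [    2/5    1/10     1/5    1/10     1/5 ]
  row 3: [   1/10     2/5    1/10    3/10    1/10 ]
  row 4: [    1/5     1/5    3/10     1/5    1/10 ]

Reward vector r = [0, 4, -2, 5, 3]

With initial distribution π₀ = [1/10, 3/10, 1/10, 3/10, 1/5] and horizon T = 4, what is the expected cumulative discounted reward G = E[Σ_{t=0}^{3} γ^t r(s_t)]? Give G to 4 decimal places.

G = 6.3389

t=0: π = [0.1000, 0.3000, 0.1000, 0.3000, 0.2000], E[r] = 3.1000, γ^t·E[r] = 3.100000, running G = 3.100000
t=1: π = [0.2500, 0.2500, 0.2100, 0.1800, 0.1100], E[r] = 1.8100, γ^t·E[r] = 1.448000, running G = 4.548000
t=2: π = [0.3240, 0.2150, 0.1930, 0.1470, 0.1210], E[r] = 1.5720, γ^t·E[r] = 1.006080, running G = 5.554080
t=3: π = [0.3426, 0.2101, 0.1865, 0.1415, 0.1193], E[r] = 1.5328, γ^t·E[r] = 0.784794, running G = 6.338874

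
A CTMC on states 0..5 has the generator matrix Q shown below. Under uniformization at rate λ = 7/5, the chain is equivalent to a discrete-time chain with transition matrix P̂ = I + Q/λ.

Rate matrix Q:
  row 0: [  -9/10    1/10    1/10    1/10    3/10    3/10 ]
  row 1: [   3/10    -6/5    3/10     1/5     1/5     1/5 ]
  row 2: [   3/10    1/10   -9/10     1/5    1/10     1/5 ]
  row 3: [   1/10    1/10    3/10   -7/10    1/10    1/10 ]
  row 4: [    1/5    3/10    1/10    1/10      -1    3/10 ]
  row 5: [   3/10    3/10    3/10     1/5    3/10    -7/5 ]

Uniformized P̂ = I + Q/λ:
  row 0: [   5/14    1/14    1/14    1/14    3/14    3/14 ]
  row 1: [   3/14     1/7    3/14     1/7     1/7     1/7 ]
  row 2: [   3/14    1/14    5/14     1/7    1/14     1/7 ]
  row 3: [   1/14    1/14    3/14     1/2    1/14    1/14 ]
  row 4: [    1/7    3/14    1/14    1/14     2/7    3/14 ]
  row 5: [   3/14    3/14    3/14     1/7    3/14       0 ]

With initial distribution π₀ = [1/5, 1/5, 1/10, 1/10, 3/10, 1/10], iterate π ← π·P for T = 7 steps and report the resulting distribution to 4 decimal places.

π = [0.2062, 0.1233, 0.1881, 0.1808, 0.1646, 0.1369]

t=0: π = [0.2000, 0.2000, 0.1000, 0.1000, 0.3000, 0.1000]
t=1: π = [0.2071, 0.1429, 0.1571, 0.1429, 0.1929, 0.1571]
t=2: π = [0.2097, 0.1316, 0.1796, 0.1653, 0.1750, 0.1388]
t=3: π = [0.2081, 0.1257, 0.1850, 0.1744, 0.1681, 0.1387]
t=4: π = [0.2071, 0.1242, 0.1870, 0.1783, 0.1660, 0.1375]
t=5: π = [0.2065, 0.1237, 0.1877, 0.1799, 0.1651, 0.1371]
t=6: π = [0.2063, 0.1234, 0.1880, 0.1806, 0.1647, 0.1370]
t=7: π = [0.2062, 0.1233, 0.1881, 0.1808, 0.1646, 0.1369]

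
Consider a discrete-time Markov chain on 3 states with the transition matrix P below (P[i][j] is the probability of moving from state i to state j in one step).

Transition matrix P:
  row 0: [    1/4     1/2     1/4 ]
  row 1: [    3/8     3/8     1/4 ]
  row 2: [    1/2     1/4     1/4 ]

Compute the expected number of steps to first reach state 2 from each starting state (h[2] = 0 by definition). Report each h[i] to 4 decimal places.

h = [4.0000, 4.0000, 0.0000]

First-step conditioning: h[2] = 0; for i ≠ 2, h[i] = 1 + Σ_k P[i][k]·h[k].
  h[0] = 1 + 1/4·h[0] + 1/2·h[1]
  h[1] = 1 + 3/8·h[0] + 3/8·h[1]
Solving the 2×2 linear system over states ≠ 2 gives exactly h = [4, 4, 0] (h[2] = 0 is the target).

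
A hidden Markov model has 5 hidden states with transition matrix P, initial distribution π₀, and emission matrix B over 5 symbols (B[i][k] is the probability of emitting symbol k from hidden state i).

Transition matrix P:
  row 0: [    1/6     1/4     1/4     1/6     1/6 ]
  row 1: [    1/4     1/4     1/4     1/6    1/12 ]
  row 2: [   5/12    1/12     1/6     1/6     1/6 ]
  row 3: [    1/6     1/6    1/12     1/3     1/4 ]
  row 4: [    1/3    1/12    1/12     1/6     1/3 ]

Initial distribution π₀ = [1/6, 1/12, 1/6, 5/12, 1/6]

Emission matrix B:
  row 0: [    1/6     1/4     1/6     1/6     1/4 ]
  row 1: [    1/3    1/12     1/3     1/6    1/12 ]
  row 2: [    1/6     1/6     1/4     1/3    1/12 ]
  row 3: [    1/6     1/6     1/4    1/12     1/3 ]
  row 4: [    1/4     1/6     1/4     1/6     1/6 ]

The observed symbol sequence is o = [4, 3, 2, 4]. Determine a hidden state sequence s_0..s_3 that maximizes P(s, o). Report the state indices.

t=0: δ = [4.167e-02, 6.944e-03, 1.389e-02, 1.389e-01, 2.778e-02]  (obs o_0=4)
t=1: δ = [3.858e-03, 3.858e-03, 3.858e-03, 3.858e-03, 5.787e-03]  ψ = [3, 3, 3, 3, 3]  (obs o_1=3)
t=2: δ = [3.215e-04, 3.215e-04, 2.411e-04, 3.215e-04, 4.823e-04]  ψ = [4, 0, 0, 3, 4]  (obs o_2=2)
t=3: δ = [4.019e-05, 6.698e-06, 6.698e-06, 3.572e-05, 2.679e-05]  ψ = [4, 0, 0, 3, 4]  (obs o_3=4)
backtrack: best end state = 0; path = [3, 4, 4, 0]

path = [3, 4, 4, 0]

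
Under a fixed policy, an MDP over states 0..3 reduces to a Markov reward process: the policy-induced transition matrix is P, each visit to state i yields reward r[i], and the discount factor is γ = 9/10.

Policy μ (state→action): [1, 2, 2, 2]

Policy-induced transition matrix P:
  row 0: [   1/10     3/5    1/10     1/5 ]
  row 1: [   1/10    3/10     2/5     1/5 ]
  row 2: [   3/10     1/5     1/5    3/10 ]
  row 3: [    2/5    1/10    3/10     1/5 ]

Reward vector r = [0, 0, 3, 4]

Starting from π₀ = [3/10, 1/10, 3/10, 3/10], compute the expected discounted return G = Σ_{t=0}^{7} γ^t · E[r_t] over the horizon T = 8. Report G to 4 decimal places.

G = 9.8970

t=0: π = [0.3000, 0.1000, 0.3000, 0.3000], E[r] = 2.1000, γ^t·E[r] = 2.100000, running G = 2.100000
t=1: π = [0.2500, 0.3000, 0.2200, 0.2300], E[r] = 1.5800, γ^t·E[r] = 1.422000, running G = 3.522000
t=2: π = [0.2130, 0.3070, 0.2580, 0.2220], E[r] = 1.6620, γ^t·E[r] = 1.346220, running G = 4.868220
t=3: π = [0.2182, 0.2937, 0.2623, 0.2258], E[r] = 1.6901, γ^t·E[r] = 1.232083, running G = 6.100303
t=4: π = [0.2202, 0.2941, 0.2595, 0.2262], E[r] = 1.6834, γ^t·E[r] = 1.104492, running G = 7.204795
t=5: π = [0.2198, 0.2949, 0.2594, 0.2260], E[r] = 1.6821, γ^t·E[r] = 0.993234, running G = 8.198029
t=6: π = [0.2197, 0.2948, 0.2596, 0.2259], E[r] = 1.6825, γ^t·E[r] = 0.894170, running G = 9.092200
t=7: π = [0.2197, 0.2948, 0.2596, 0.2260], E[r] = 1.6826, γ^t·E[r] = 0.804781, running G = 9.896981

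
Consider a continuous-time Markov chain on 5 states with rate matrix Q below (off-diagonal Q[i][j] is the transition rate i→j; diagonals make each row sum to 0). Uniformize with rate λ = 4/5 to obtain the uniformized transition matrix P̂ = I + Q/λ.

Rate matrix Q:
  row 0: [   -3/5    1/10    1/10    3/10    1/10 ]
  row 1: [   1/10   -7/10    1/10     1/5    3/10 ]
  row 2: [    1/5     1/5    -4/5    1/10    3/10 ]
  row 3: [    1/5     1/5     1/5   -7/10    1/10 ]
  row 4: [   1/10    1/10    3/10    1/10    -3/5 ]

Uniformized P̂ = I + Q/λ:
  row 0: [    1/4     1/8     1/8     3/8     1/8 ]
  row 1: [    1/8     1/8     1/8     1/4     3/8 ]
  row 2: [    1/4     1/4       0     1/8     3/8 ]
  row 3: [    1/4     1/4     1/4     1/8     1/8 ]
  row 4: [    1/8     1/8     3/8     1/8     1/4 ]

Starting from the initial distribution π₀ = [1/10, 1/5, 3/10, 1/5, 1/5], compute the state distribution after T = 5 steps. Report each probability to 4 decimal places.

t=0: π = [0.1000, 0.2000, 0.3000, 0.2000, 0.2000]
t=1: π = [0.2000, 0.1875, 0.1625, 0.1750, 0.2750]
t=2: π = [0.1922, 0.1672, 0.1953, 0.1984, 0.2469]
t=3: π = [0.1982, 0.1742, 0.1871, 0.1939, 0.2465]
t=4: π = [0.1974, 0.1726, 0.1875, 0.1963, 0.2461]
t=5: π = [0.1977, 0.1730, 0.1876, 0.1959, 0.2458]

π = [0.1977, 0.1730, 0.1876, 0.1959, 0.2458]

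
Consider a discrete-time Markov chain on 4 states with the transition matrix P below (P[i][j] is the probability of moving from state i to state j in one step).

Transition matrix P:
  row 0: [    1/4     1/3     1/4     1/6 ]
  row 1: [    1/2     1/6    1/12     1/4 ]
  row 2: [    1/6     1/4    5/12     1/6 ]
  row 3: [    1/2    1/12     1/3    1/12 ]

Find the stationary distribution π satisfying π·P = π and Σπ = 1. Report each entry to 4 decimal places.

π = [0.3277, 0.2296, 0.2712, 0.1715]

Balance equations π_j = Σ_i π_i·P[i][j]:
  π_0 = 1/4·π_0 + 1/2·π_1 + 1/6·π_2 + 1/2·π_3
  π_1 = 1/3·π_0 + 1/6·π_1 + 1/4·π_2 + 1/12·π_3
  π_2 = 1/4·π_0 + 1/12·π_1 + 5/12·π_2 + 1/3·π_3
  normalize: π_0 + π_1 + π_2 + π_3 = 1
Solving the linear system gives exactly π = [598/1825, 419/1825, 99/365, 313/1825].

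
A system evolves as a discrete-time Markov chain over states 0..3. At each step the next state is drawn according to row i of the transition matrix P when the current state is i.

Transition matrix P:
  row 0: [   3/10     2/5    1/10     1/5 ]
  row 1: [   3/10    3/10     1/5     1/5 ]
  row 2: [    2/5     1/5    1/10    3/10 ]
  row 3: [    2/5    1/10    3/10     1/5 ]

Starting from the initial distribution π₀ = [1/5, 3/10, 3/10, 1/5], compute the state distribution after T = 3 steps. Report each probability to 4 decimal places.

π = [0.3388, 0.2735, 0.1706, 0.2171]

t=0: π = [0.2000, 0.3000, 0.3000, 0.2000]
t=1: π = [0.3500, 0.2500, 0.1700, 0.2300]
t=2: π = [0.3400, 0.2720, 0.1710, 0.2170]
t=3: π = [0.3388, 0.2735, 0.1706, 0.2171]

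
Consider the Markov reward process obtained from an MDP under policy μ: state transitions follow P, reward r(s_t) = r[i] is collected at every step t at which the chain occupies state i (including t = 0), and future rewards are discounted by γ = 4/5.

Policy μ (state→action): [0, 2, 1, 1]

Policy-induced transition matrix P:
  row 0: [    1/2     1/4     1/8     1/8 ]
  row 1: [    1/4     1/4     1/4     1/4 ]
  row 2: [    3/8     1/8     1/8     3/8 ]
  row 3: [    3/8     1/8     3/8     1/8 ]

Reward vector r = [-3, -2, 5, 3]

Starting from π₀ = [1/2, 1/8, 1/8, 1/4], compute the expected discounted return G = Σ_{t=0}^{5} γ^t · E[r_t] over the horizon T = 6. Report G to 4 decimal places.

G = -0.5158

t=0: π = [0.5000, 0.1250, 0.1250, 0.2500], E[r] = -0.3750, γ^t·E[r] = -0.375000, running G = -0.375000
t=1: π = [0.4219, 0.2031, 0.2031, 0.1719], E[r] = -0.1406, γ^t·E[r] = -0.112500, running G = -0.487500
t=2: π = [0.4023, 0.2031, 0.1934, 0.2012], E[r] = -0.0430, γ^t·E[r] = -0.027500, running G = -0.515000
t=3: π = [0.3999, 0.2007, 0.2007, 0.1987], E[r] = -0.0015, γ^t·E[r] = -0.000750, running G = -0.515750
t=4: π = [0.3999, 0.2001, 0.1998, 0.2003], E[r] = -0.0002, γ^t·E[r] = -0.000100, running G = -0.515850
t=5: π = [0.4000, 0.2000, 0.2001, 0.2000], E[r] = 0.0003, γ^t·E[r] = 0.000095, running G = -0.515755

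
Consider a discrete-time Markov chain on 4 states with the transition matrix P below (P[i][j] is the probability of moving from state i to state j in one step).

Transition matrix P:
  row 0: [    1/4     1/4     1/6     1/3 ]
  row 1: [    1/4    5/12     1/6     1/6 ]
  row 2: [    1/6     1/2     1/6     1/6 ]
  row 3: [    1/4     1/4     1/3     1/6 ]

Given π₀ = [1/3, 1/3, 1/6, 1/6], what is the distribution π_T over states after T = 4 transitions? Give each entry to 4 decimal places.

t=0: π = [0.3333, 0.3333, 0.1667, 0.1667]
t=1: π = [0.2361, 0.3472, 0.1944, 0.2222]
t=2: π = [0.2338, 0.3565, 0.2037, 0.2060]
t=3: π = [0.2330, 0.3603, 0.2010, 0.2056]
t=4: π = [0.2332, 0.3603, 0.2009, 0.2055]

π = [0.2332, 0.3603, 0.2009, 0.2055]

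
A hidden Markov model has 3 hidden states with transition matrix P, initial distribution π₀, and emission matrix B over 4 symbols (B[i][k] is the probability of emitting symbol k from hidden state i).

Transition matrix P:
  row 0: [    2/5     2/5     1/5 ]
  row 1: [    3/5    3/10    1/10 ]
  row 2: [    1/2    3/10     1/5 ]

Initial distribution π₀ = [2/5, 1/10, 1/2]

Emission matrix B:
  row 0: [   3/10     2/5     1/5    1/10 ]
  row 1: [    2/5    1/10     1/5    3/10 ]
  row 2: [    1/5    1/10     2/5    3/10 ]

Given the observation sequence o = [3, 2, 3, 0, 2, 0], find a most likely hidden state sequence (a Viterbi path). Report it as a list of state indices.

path = [2, 0, 1, 0, 1, 0]

t=0: δ = [4.000e-02, 3.000e-02, 1.500e-01]  (obs o_0=3)
t=1: δ = [1.500e-02, 9.000e-03, 1.200e-02]  ψ = [2, 2, 2]  (obs o_1=2)
t=2: δ = [6.000e-04, 1.800e-03, 9.000e-04]  ψ = [0, 0, 0]  (obs o_2=3)
t=3: δ = [3.240e-04, 2.160e-04, 3.600e-05]  ψ = [1, 1, 1]  (obs o_3=0)
t=4: δ = [2.592e-05, 2.592e-05, 2.592e-05]  ψ = [0, 0, 0]  (obs o_4=2)
t=5: δ = [4.666e-06, 4.147e-06, 1.037e-06]  ψ = [1, 0, 0]  (obs o_5=0)
backtrack: best end state = 0; path = [2, 0, 1, 0, 1, 0]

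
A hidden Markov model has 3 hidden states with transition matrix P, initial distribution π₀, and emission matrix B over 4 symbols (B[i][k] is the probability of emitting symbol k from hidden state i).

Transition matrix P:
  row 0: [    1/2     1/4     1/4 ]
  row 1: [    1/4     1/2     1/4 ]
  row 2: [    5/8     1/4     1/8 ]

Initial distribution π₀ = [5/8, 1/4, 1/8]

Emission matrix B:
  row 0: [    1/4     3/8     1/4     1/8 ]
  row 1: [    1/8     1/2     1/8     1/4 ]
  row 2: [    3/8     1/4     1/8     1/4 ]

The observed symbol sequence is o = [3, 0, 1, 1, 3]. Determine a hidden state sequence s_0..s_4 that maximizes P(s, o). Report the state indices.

path = [0, 0, 1, 1, 1]

t=0: δ = [7.812e-02, 6.250e-02, 3.125e-02]  (obs o_0=3)
t=1: δ = [9.766e-03, 3.906e-03, 7.324e-03]  ψ = [0, 1, 0]  (obs o_1=0)
t=2: δ = [1.831e-03, 1.221e-03, 6.104e-04]  ψ = [0, 0, 0]  (obs o_2=1)
t=3: δ = [3.433e-04, 3.052e-04, 1.144e-04]  ψ = [0, 1, 0]  (obs o_3=1)
t=4: δ = [2.146e-05, 3.815e-05, 2.146e-05]  ψ = [0, 1, 0]  (obs o_4=3)
backtrack: best end state = 1; path = [0, 0, 1, 1, 1]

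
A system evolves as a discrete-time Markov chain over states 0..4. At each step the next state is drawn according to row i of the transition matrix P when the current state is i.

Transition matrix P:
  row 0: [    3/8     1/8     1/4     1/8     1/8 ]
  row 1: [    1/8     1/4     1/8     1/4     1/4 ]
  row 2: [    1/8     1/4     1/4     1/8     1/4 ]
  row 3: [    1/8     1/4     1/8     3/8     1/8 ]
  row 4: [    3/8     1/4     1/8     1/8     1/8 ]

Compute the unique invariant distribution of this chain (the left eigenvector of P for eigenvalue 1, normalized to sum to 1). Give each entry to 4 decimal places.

π = [0.2249, 0.2219, 0.1750, 0.2036, 0.1746]

Balance equations π_j = Σ_i π_i·P[i][j]:
  π_0 = 3/8·π_0 + 1/8·π_1 + 1/8·π_2 + 1/8·π_3 + 3/8·π_4
  π_1 = 1/8·π_0 + 1/4·π_1 + 1/4·π_2 + 1/4·π_3 + 1/4·π_4
  π_2 = 1/4·π_0 + 1/8·π_1 + 1/4·π_2 + 1/8·π_3 + 1/8·π_4
  π_3 = 1/8·π_0 + 1/4·π_1 + 1/8·π_2 + 3/8·π_3 + 1/8·π_4
  normalize: π_0 + π_1 + π_2 + π_3 + π_4 = 1
Solving the linear system gives exactly π = [302/1343, 298/1343, 235/1343, 547/2686, 469/2686].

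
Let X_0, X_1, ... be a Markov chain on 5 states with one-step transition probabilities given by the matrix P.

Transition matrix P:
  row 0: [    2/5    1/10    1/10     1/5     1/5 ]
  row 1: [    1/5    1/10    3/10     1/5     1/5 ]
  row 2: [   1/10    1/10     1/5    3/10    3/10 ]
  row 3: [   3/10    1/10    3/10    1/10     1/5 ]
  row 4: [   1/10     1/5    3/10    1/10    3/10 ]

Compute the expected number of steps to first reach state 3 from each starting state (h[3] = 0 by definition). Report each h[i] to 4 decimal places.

h = [5.1302, 5.0260, 4.6094, 0.0000, 5.5729]

First-step conditioning: h[3] = 0; for i ≠ 3, h[i] = 1 + Σ_k P[i][k]·h[k].
  h[0] = 1 + 2/5·h[0] + 1/10·h[1] + 1/10·h[2] + 1/5·h[4]
  h[1] = 1 + 1/5·h[0] + 1/10·h[1] + 3/10·h[2] + 1/5·h[4]
  h[2] = 1 + 1/10·h[0] + 1/10·h[1] + 1/5·h[2] + 3/10·h[4]
  h[4] = 1 + 1/10·h[0] + 1/5·h[1] + 3/10·h[2] + 3/10·h[4]
Solving the 4×4 linear system over states ≠ 3 gives exactly h = [985/192, 965/192, 295/64, 0, 535/96] (h[3] = 0 is the target).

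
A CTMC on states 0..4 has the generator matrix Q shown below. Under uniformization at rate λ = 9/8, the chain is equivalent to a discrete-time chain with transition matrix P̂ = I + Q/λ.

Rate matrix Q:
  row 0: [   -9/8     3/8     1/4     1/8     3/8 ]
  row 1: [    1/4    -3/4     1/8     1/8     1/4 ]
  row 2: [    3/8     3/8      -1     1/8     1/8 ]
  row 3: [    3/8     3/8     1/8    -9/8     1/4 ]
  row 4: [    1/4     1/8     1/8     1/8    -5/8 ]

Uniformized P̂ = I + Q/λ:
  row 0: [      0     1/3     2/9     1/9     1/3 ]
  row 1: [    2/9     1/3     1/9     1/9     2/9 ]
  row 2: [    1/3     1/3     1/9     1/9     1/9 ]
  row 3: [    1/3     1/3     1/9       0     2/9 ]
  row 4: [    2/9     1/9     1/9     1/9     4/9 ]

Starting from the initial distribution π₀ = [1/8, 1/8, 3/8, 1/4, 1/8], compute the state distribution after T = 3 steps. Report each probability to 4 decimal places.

t=0: π = [0.1250, 0.1250, 0.3750, 0.2500, 0.1250]
t=1: π = [0.2639, 0.3056, 0.1250, 0.0833, 0.2222]
t=2: π = [0.1867, 0.2840, 0.1404, 0.1019, 0.2870]
t=3: π = [0.2076, 0.2695, 0.1319, 0.0998, 0.2912]

π = [0.2076, 0.2695, 0.1319, 0.0998, 0.2912]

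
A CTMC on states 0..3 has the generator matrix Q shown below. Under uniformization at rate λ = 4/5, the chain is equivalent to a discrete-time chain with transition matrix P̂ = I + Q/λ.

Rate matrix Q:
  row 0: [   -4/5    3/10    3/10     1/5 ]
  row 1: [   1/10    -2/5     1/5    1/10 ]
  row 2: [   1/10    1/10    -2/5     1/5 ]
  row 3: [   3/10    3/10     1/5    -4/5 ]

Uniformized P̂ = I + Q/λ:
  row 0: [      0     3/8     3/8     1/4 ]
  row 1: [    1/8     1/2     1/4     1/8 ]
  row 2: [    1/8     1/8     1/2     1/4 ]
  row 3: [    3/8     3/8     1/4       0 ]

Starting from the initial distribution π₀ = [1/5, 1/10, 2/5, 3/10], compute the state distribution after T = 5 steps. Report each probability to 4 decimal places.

t=0: π = [0.2000, 0.1000, 0.4000, 0.3000]
t=1: π = [0.1750, 0.2875, 0.3750, 0.1625]
t=2: π = [0.1438, 0.3172, 0.3656, 0.1734]
t=3: π = [0.1504, 0.3232, 0.3594, 0.1670]
t=4: π = [0.1479, 0.3256, 0.3586, 0.1678]
t=5: π = [0.1485, 0.3260, 0.3582, 0.1673]

π = [0.1485, 0.3260, 0.3582, 0.1673]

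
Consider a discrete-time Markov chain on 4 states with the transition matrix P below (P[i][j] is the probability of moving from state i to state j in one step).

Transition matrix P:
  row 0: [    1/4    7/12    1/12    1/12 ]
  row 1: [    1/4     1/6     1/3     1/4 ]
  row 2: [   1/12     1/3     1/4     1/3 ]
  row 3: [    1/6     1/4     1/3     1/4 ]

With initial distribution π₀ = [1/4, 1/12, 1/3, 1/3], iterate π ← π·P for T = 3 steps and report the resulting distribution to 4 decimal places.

π = [0.1846, 0.3112, 0.2633, 0.2410]

t=0: π = [0.2500, 0.0833, 0.3333, 0.3333]
t=1: π = [0.1667, 0.3542, 0.2431, 0.2361]
t=2: π = [0.1898, 0.2963, 0.2714, 0.2425]
t=3: π = [0.1846, 0.3112, 0.2633, 0.2410]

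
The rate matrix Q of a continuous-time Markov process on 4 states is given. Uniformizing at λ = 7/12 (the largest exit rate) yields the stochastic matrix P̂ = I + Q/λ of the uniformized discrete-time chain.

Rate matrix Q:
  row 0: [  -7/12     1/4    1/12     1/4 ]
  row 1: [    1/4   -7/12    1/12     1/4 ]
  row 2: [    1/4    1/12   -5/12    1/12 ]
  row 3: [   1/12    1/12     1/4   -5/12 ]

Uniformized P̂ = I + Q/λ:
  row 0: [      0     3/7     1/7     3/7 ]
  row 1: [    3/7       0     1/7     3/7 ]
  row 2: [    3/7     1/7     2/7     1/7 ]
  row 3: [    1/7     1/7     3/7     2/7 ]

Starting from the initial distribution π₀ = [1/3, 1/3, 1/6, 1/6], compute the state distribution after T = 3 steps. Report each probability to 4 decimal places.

t=0: π = [0.3333, 0.3333, 0.1667, 0.1667]
t=1: π = [0.2381, 0.1905, 0.2143, 0.3571]
t=2: π = [0.2245, 0.1837, 0.2755, 0.3163]
t=3: π = [0.2420, 0.1808, 0.2726, 0.3047]

π = [0.2420, 0.1808, 0.2726, 0.3047]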